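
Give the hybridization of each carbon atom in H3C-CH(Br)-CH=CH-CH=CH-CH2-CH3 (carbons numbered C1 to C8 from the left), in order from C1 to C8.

C1 sp3, C2 sp3, C3 sp2, C4 sp2, C5 sp2, C6 sp2, C7 sp3, C8 sp3

C1 carries 4 σ bonds, giving a steric number of 4, so it is sp3.
C2: 4 σ bonds; 4 regions of electron density → sp3.
C3 has 3 σ bonds, plus one π bond: steric number 3 → sp2.
C4 is sp2: 3 σ bonds, plus one π bond, 3 electron-density regions.
C5 — 3 σ bonds, plus one π bond. Steric number 3, so sp2.
C6 — 3 σ bonds, plus one π bond. Steric number 3, so sp2.
C7: 4 σ bonds — 4 electron domains, sp3.
C8 (4 σ bonds) has steric number 4: sp3.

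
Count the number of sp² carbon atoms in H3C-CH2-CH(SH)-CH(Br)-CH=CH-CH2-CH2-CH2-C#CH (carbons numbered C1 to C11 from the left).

2

C1: sp3
C2: sp3
C3: sp3
C4: sp3
C5: sp2 ✓
C6: sp2 ✓
C7: sp3
C8: sp3
C9: sp3
C10: sp
C11: sp
C5, C6 → 2 sp2 carbons.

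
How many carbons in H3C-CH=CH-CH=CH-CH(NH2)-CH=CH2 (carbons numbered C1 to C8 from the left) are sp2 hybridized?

C1: sp3
C2: sp2 ✓
C3: sp2 ✓
C4: sp2 ✓
C5: sp2 ✓
C6: sp3
C7: sp2 ✓
C8: sp2 ✓
C2, C3, C4, C5, C7, C8 → 6 sp2 carbons.

6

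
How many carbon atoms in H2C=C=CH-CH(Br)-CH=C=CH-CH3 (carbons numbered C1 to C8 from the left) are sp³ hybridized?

C1: sp2
C2: sp
C3: sp2
C4: sp3 ✓
C5: sp2
C6: sp
C7: sp2
C8: sp3 ✓
C4, C8 → 2 sp3 carbons.

2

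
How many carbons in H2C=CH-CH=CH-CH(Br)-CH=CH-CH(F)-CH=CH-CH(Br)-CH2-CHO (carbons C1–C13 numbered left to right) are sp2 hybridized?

C1: sp2 ✓
C2: sp2 ✓
C3: sp2 ✓
C4: sp2 ✓
C5: sp3
C6: sp2 ✓
C7: sp2 ✓
C8: sp3
C9: sp2 ✓
C10: sp2 ✓
C11: sp3
C12: sp3
C13: sp2 ✓
C1, C2, C3, C4, C6, C7, C9, C10, C13 → 9 sp2 carbons.

9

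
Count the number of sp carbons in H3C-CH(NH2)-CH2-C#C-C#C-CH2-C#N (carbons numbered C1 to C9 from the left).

C1: sp3
C2: sp3
C3: sp3
C4: sp ✓
C5: sp ✓
C6: sp ✓
C7: sp ✓
C8: sp3
C9: sp ✓
C4, C5, C6, C7, C9 → 5 sp carbons.

5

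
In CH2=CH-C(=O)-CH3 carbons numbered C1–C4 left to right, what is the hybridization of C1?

C1 carries 3 σ bonds, plus one π bond, giving a steric number of 3, so it is sp2.

sp²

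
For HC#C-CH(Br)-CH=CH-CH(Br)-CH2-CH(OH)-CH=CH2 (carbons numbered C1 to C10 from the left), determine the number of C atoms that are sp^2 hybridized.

4

C1: sp
C2: sp
C3: sp3
C4: sp2 ✓
C5: sp2 ✓
C6: sp3
C7: sp3
C8: sp3
C9: sp2 ✓
C10: sp2 ✓
C4, C5, C9, C10 → 4 sp2 carbons.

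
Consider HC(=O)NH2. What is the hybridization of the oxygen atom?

The oxygen atom carries 1 σ bond and 2 lone pairs, plus one π bond, giving a steric number of 3, so it is sp2.

sp^2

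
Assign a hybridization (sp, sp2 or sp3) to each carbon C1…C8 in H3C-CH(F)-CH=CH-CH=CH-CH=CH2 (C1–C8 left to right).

C1 carries 4 σ bonds, giving a steric number of 4, so it is sp3.
C2 carries 4 σ bonds, giving a steric number of 4, so it is sp3.
C3 is sp2: 3 σ bonds, plus one π bond, 3 electron-density regions.
C4: 3 σ bonds, plus one π bond; 3 regions of electron density → sp2.
C5 carries 3 σ bonds, plus one π bond, giving a steric number of 3, so it is sp2.
C6 has 3 σ bonds, plus one π bond: steric number 3 → sp2.
C7 has 3 σ bonds, plus one π bond: steric number 3 → sp2.
C8 — 3 σ bonds, plus one π bond. Steric number 3, so sp2.

C1 sp3, C2 sp3, C3 sp2, C4 sp2, C5 sp2, C6 sp2, C7 sp2, C8 sp2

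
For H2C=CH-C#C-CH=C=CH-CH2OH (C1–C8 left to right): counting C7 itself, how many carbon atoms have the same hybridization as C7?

C7 is sp2 (one π bond).
C1: sp2 ✓
C2: sp2 ✓
C3: sp
C4: sp
C5: sp2 ✓
C6: sp
C7: sp2 ✓
C8: sp3
4 carbons are sp2.

4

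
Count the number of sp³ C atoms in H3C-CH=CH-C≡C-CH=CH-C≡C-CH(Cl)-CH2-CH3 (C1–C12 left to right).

C1: sp3 ✓
C2: sp2
C3: sp2
C4: sp
C5: sp
C6: sp2
C7: sp2
C8: sp
C9: sp
C10: sp3 ✓
C11: sp3 ✓
C12: sp3 ✓
C1, C10, C11, C12 → 4 sp3 carbons.

4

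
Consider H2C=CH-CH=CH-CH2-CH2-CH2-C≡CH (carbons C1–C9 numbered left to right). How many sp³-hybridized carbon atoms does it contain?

C1: sp2
C2: sp2
C3: sp2
C4: sp2
C5: sp3 ✓
C6: sp3 ✓
C7: sp3 ✓
C8: sp
C9: sp
C5, C6, C7 → 3 sp3 carbons.

3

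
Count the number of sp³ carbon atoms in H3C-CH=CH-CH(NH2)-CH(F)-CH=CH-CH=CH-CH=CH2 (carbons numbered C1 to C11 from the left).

3

C1: sp3 ✓
C2: sp2
C3: sp2
C4: sp3 ✓
C5: sp3 ✓
C6: sp2
C7: sp2
C8: sp2
C9: sp2
C10: sp2
C11: sp2
C1, C4, C5 → 3 sp3 carbons.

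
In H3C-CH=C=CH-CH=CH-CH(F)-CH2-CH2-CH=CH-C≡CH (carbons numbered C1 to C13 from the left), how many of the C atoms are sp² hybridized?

C1: sp3
C2: sp2 ✓
C3: sp
C4: sp2 ✓
C5: sp2 ✓
C6: sp2 ✓
C7: sp3
C8: sp3
C9: sp3
C10: sp2 ✓
C11: sp2 ✓
C12: sp
C13: sp
C2, C4, C5, C6, C10, C11 → 6 sp2 carbons.

6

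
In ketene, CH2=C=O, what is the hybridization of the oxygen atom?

The oxygen atom — 1 σ bond and 2 lone pairs, plus one π bond. Steric number 3, so sp2.

sp2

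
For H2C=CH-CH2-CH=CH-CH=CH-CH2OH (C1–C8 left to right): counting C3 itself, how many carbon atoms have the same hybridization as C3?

2

C3 is sp3 (only σ bonds).
C1: sp2
C2: sp2
C3: sp3 ✓
C4: sp2
C5: sp2
C6: sp2
C7: sp2
C8: sp3 ✓
2 carbons are sp3.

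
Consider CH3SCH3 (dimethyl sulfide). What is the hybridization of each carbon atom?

sp3

Each carbon atom (4 σ bonds) has steric number 4: sp3.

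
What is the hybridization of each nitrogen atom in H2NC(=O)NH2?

Both N lone pairs are conjugated with the C=O; planar sp2.

sp²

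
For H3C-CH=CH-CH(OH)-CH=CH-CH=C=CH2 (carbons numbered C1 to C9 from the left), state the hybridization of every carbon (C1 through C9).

C1 sp3, C2 sp2, C3 sp2, C4 sp3, C5 sp2, C6 sp2, C7 sp2, C8 sp, C9 sp2

C1 has 4 σ bonds: steric number 4 → sp3.
C2 (3 σ bonds, plus one π bond) has steric number 3: sp2.
C3 — 3 σ bonds, plus one π bond. Steric number 3, so sp2.
C4 — 4 σ bonds. Steric number 4, so sp3.
C5: 3 σ bonds, plus one π bond; 3 regions of electron density → sp2.
C6 is sp2: 3 σ bonds, plus one π bond, 3 electron-density regions.
C7 is sp2: 3 σ bonds, plus one π bond, 3 electron-density regions.
C8 has 2 σ bonds, plus two π bonds: steric number 2 → sp.
C9: 3 σ bonds, plus one π bond; 3 regions of electron density → sp2.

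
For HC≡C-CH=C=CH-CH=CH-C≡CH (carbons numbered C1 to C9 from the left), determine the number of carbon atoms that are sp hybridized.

C1: sp ✓
C2: sp ✓
C3: sp2
C4: sp ✓
C5: sp2
C6: sp2
C7: sp2
C8: sp ✓
C9: sp ✓
C1, C2, C4, C8, C9 → 5 sp carbons.

5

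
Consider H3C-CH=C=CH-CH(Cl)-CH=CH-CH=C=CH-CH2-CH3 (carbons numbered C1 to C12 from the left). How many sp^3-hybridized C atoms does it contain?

C1: sp3 ✓
C2: sp2
C3: sp
C4: sp2
C5: sp3 ✓
C6: sp2
C7: sp2
C8: sp2
C9: sp
C10: sp2
C11: sp3 ✓
C12: sp3 ✓
C1, C5, C11, C12 → 4 sp3 carbons.

4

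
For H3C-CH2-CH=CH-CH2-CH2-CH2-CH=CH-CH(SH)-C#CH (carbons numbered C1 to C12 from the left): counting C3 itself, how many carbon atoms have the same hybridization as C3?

C3 is sp2 (one π bond).
C1: sp3
C2: sp3
C3: sp2 ✓
C4: sp2 ✓
C5: sp3
C6: sp3
C7: sp3
C8: sp2 ✓
C9: sp2 ✓
C10: sp3
C11: sp
C12: sp
4 carbons are sp2.

4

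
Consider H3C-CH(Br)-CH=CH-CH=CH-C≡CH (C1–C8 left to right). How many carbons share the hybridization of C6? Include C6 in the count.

C6 is sp2 (one π bond).
C1: sp3
C2: sp3
C3: sp2 ✓
C4: sp2 ✓
C5: sp2 ✓
C6: sp2 ✓
C7: sp
C8: sp
4 carbons are sp2.

4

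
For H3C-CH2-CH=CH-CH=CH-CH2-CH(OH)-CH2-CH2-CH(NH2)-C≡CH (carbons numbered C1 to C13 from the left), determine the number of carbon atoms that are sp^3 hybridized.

C1: sp3 ✓
C2: sp3 ✓
C3: sp2
C4: sp2
C5: sp2
C6: sp2
C7: sp3 ✓
C8: sp3 ✓
C9: sp3 ✓
C10: sp3 ✓
C11: sp3 ✓
C12: sp
C13: sp
C1, C2, C7, C8, C9, C10, C11 → 7 sp3 carbons.

7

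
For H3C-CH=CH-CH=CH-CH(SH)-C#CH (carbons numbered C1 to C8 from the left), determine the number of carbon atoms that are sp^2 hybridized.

C1: sp3
C2: sp2 ✓
C3: sp2 ✓
C4: sp2 ✓
C5: sp2 ✓
C6: sp3
C7: sp
C8: sp
C2, C3, C4, C5 → 4 sp2 carbons.

4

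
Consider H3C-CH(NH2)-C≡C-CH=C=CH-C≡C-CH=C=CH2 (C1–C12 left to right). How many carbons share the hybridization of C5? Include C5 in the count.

4

C5 is sp2 (one π bond).
C1: sp3
C2: sp3
C3: sp
C4: sp
C5: sp2 ✓
C6: sp
C7: sp2 ✓
C8: sp
C9: sp
C10: sp2 ✓
C11: sp
C12: sp2 ✓
4 carbons are sp2.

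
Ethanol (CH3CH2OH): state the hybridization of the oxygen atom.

The oxygen atom — 2 σ bonds and 2 lone pairs. Steric number 4, so sp3.

sp3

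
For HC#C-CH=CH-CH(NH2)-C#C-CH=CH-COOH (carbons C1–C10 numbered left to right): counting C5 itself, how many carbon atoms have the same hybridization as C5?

C5 is sp3 (only σ bonds).
C1: sp
C2: sp
C3: sp2
C4: sp2
C5: sp3 ✓
C6: sp
C7: sp
C8: sp2
C9: sp2
C10: sp2
1 carbon is sp3.

1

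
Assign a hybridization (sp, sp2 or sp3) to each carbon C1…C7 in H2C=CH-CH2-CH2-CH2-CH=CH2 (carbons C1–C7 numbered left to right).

C1 — 3 σ bonds, plus one π bond. Steric number 3, so sp2.
C2 is sp2: 3 σ bonds, plus one π bond, 3 electron-density regions.
C3: 4 σ bonds; 4 regions of electron density → sp3.
C4 is sp3: 4 σ bonds, 4 electron-density regions.
C5 — 4 σ bonds. Steric number 4, so sp3.
C6 (3 σ bonds, plus one π bond) has steric number 3: sp2.
C7 is sp2: 3 σ bonds, plus one π bond, 3 electron-density regions.

C1 sp2, C2 sp2, C3 sp3, C4 sp3, C5 sp3, C6 sp2, C7 sp2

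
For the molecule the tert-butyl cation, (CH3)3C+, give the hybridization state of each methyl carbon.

sp3

Each methyl carbon is sp3: 4 σ bonds, 4 electron-density regions.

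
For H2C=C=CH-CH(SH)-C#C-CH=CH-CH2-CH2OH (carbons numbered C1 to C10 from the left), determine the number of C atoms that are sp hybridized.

3

C1: sp2
C2: sp ✓
C3: sp2
C4: sp3
C5: sp ✓
C6: sp ✓
C7: sp2
C8: sp2
C9: sp3
C10: sp3
C2, C5, C6 → 3 sp carbons.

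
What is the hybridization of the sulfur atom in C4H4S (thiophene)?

sp^2

Analogous to furan: one S lone pair in the aromatic π system, S is sp2.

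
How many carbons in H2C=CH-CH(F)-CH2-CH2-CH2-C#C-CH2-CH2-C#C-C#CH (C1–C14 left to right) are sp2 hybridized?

C1: sp2 ✓
C2: sp2 ✓
C3: sp3
C4: sp3
C5: sp3
C6: sp3
C7: sp
C8: sp
C9: sp3
C10: sp3
C11: sp
C12: sp
C13: sp
C14: sp
C1, C2 → 2 sp2 carbons.

2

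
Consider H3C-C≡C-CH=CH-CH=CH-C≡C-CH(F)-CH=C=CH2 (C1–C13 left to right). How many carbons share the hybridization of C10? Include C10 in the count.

2

C10 is sp3 (only σ bonds).
C1: sp3 ✓
C2: sp
C3: sp
C4: sp2
C5: sp2
C6: sp2
C7: sp2
C8: sp
C9: sp
C10: sp3 ✓
C11: sp2
C12: sp
C13: sp2
2 carbons are sp3.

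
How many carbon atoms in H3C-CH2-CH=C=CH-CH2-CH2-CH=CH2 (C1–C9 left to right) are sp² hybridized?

C1: sp3
C2: sp3
C3: sp2 ✓
C4: sp
C5: sp2 ✓
C6: sp3
C7: sp3
C8: sp2 ✓
C9: sp2 ✓
C3, C5, C8, C9 → 4 sp2 carbons.

4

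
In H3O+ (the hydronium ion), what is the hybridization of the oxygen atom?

Three σ bonds + one lone pair = steric number 4 → sp3.

sp³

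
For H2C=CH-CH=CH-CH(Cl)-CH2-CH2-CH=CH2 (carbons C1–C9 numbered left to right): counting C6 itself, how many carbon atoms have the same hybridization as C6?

3

C6 is sp3 (only σ bonds).
C1: sp2
C2: sp2
C3: sp2
C4: sp2
C5: sp3 ✓
C6: sp3 ✓
C7: sp3 ✓
C8: sp2
C9: sp2
3 carbons are sp3.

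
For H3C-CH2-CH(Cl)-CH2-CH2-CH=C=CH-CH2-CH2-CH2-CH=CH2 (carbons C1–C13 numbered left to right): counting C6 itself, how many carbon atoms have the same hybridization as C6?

4

C6 is sp2 (one π bond).
C1: sp3
C2: sp3
C3: sp3
C4: sp3
C5: sp3
C6: sp2 ✓
C7: sp
C8: sp2 ✓
C9: sp3
C10: sp3
C11: sp3
C12: sp2 ✓
C13: sp2 ✓
4 carbons are sp2.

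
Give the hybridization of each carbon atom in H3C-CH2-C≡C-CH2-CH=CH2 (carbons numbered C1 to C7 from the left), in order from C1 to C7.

C1 sp3, C2 sp3, C3 sp, C4 sp, C5 sp3, C6 sp2, C7 sp2

C1: 4 σ bonds; 4 regions of electron density → sp3.
C2: 4 σ bonds — 4 electron domains, sp3.
C3 (2 σ bonds, plus two π bonds) has steric number 2: sp.
C4 (2 σ bonds, plus two π bonds) has steric number 2: sp.
C5: 4 σ bonds; 4 regions of electron density → sp3.
C6: 3 σ bonds, plus one π bond; 3 regions of electron density → sp2.
C7 carries 3 σ bonds, plus one π bond, giving a steric number of 3, so it is sp2.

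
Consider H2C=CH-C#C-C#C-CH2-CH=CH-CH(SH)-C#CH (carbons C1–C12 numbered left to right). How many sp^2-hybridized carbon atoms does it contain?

C1: sp2 ✓
C2: sp2 ✓
C3: sp
C4: sp
C5: sp
C6: sp
C7: sp3
C8: sp2 ✓
C9: sp2 ✓
C10: sp3
C11: sp
C12: sp
C1, C2, C8, C9 → 4 sp2 carbons.

4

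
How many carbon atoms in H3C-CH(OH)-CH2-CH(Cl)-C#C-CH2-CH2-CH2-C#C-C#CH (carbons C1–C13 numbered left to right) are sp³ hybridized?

7

C1: sp3 ✓
C2: sp3 ✓
C3: sp3 ✓
C4: sp3 ✓
C5: sp
C6: sp
C7: sp3 ✓
C8: sp3 ✓
C9: sp3 ✓
C10: sp
C11: sp
C12: sp
C13: sp
C1, C2, C3, C4, C7, C8, C9 → 7 sp3 carbons.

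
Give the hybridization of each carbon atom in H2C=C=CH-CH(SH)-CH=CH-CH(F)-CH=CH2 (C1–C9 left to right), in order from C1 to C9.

C1 sp2, C2 sp, C3 sp2, C4 sp3, C5 sp2, C6 sp2, C7 sp3, C8 sp2, C9 sp2

C1: 3 σ bonds, plus one π bond; 3 regions of electron density → sp2.
C2 is sp: 2 σ bonds, plus two π bonds, 2 electron-density regions.
C3 is sp2: 3 σ bonds, plus one π bond, 3 electron-density regions.
C4 carries 4 σ bonds, giving a steric number of 4, so it is sp3.
C5 has 3 σ bonds, plus one π bond: steric number 3 → sp2.
C6 carries 3 σ bonds, plus one π bond, giving a steric number of 3, so it is sp2.
C7 carries 4 σ bonds, giving a steric number of 4, so it is sp3.
C8 carries 3 σ bonds, plus one π bond, giving a steric number of 3, so it is sp2.
C9 (3 σ bonds, plus one π bond) has steric number 3: sp2.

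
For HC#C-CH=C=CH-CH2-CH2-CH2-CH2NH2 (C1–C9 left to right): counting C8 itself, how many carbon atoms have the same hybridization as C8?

4

C8 is sp3 (only σ bonds).
C1: sp
C2: sp
C3: sp2
C4: sp
C5: sp2
C6: sp3 ✓
C7: sp3 ✓
C8: sp3 ✓
C9: sp3 ✓
4 carbons are sp3.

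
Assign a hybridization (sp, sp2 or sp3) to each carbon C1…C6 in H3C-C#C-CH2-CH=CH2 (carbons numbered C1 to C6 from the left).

C1 sp3, C2 sp, C3 sp, C4 sp3, C5 sp2, C6 sp2

C1: 4 σ bonds — 4 electron domains, sp3.
C2 carries 2 σ bonds, plus two π bonds, giving a steric number of 2, so it is sp.
C3: 2 σ bonds, plus two π bonds; 2 regions of electron density → sp.
C4 — 4 σ bonds. Steric number 4, so sp3.
C5: 3 σ bonds, plus one π bond; 3 regions of electron density → sp2.
C6 carries 3 σ bonds, plus one π bond, giving a steric number of 3, so it is sp2.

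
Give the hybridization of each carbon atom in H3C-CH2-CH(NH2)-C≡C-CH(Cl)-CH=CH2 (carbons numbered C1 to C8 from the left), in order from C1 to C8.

C1 sp3, C2 sp3, C3 sp3, C4 sp, C5 sp, C6 sp3, C7 sp2, C8 sp2

C1 (4 σ bonds) has steric number 4: sp3.
C2 has 4 σ bonds: steric number 4 → sp3.
C3 carries 4 σ bonds, giving a steric number of 4, so it is sp3.
C4 — 2 σ bonds, plus two π bonds. Steric number 2, so sp.
C5 has 2 σ bonds, plus two π bonds: steric number 2 → sp.
C6 — 4 σ bonds. Steric number 4, so sp3.
C7 carries 3 σ bonds, plus one π bond, giving a steric number of 3, so it is sp2.
C8: 3 σ bonds, plus one π bond — 3 electron domains, sp2.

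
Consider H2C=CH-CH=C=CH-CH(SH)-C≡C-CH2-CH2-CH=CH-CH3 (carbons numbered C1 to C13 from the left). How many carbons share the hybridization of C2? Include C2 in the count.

6

C2 is sp2 (one π bond).
C1: sp2 ✓
C2: sp2 ✓
C3: sp2 ✓
C4: sp
C5: sp2 ✓
C6: sp3
C7: sp
C8: sp
C9: sp3
C10: sp3
C11: sp2 ✓
C12: sp2 ✓
C13: sp3
6 carbons are sp2.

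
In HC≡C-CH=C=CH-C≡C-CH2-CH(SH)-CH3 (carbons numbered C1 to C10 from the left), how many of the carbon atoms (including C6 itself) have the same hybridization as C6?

C6 is sp (two π bonds).
C1: sp ✓
C2: sp ✓
C3: sp2
C4: sp ✓
C5: sp2
C6: sp ✓
C7: sp ✓
C8: sp3
C9: sp3
C10: sp3
5 carbons are sp.

5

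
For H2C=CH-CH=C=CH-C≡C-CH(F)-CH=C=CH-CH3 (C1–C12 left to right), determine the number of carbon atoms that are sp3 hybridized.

C1: sp2
C2: sp2
C3: sp2
C4: sp
C5: sp2
C6: sp
C7: sp
C8: sp3 ✓
C9: sp2
C10: sp
C11: sp2
C12: sp3 ✓
C8, C12 → 2 sp3 carbons.

2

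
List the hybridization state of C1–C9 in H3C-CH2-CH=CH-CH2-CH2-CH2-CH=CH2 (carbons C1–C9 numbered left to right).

C1 sp3, C2 sp3, C3 sp2, C4 sp2, C5 sp3, C6 sp3, C7 sp3, C8 sp2, C9 sp2

C1: 4 σ bonds; 4 regions of electron density → sp3.
C2: 4 σ bonds; 4 regions of electron density → sp3.
C3 is sp2: 3 σ bonds, plus one π bond, 3 electron-density regions.
C4 carries 3 σ bonds, plus one π bond, giving a steric number of 3, so it is sp2.
C5 — 4 σ bonds. Steric number 4, so sp3.
C6 is sp3: 4 σ bonds, 4 electron-density regions.
C7 is sp3: 4 σ bonds, 4 electron-density regions.
C8 carries 3 σ bonds, plus one π bond, giving a steric number of 3, so it is sp2.
C9 — 3 σ bonds, plus one π bond. Steric number 3, so sp2.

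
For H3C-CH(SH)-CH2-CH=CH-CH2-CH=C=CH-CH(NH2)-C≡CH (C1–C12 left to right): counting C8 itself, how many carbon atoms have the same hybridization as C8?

C8 is sp (two π bonds).
C1: sp3
C2: sp3
C3: sp3
C4: sp2
C5: sp2
C6: sp3
C7: sp2
C8: sp ✓
C9: sp2
C10: sp3
C11: sp ✓
C12: sp ✓
3 carbons are sp.

3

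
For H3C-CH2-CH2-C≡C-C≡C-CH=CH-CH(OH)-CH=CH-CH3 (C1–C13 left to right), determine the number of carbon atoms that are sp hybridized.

4

C1: sp3
C2: sp3
C3: sp3
C4: sp ✓
C5: sp ✓
C6: sp ✓
C7: sp ✓
C8: sp2
C9: sp2
C10: sp3
C11: sp2
C12: sp2
C13: sp3
C4, C5, C6, C7 → 4 sp carbons.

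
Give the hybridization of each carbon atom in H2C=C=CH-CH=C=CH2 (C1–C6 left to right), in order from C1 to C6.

C1: 3 σ bonds, plus one π bond; 3 regions of electron density → sp2.
C2: 2 σ bonds, plus two π bonds — 2 electron domains, sp.
C3 carries 3 σ bonds, plus one π bond, giving a steric number of 3, so it is sp2.
C4 has 3 σ bonds, plus one π bond: steric number 3 → sp2.
C5 (2 σ bonds, plus two π bonds) has steric number 2: sp.
C6 carries 3 σ bonds, plus one π bond, giving a steric number of 3, so it is sp2.

C1 sp2, C2 sp, C3 sp2, C4 sp2, C5 sp, C6 sp2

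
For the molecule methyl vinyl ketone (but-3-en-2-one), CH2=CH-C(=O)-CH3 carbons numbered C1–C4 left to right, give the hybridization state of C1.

C1 — 3 σ bonds, plus one π bond. Steric number 3, so sp2.

sp²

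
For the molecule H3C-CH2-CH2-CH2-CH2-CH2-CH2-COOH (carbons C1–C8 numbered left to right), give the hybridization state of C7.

sp^3

C7 (4 σ bonds) has steric number 4: sp3.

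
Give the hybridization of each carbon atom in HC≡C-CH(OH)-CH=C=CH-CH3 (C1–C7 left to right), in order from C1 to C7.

C1 sp, C2 sp, C3 sp3, C4 sp2, C5 sp, C6 sp2, C7 sp3

C1: 2 σ bonds, plus two π bonds — 2 electron domains, sp.
C2 carries 2 σ bonds, plus two π bonds, giving a steric number of 2, so it is sp.
C3: 4 σ bonds; 4 regions of electron density → sp3.
C4 is sp2: 3 σ bonds, plus one π bond, 3 electron-density regions.
C5 — 2 σ bonds, plus two π bonds. Steric number 2, so sp.
C6 (3 σ bonds, plus one π bond) has steric number 3: sp2.
C7: 4 σ bonds — 4 electron domains, sp3.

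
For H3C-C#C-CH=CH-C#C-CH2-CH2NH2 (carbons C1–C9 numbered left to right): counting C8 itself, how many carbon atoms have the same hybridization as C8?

3

C8 is sp3 (only σ bonds).
C1: sp3 ✓
C2: sp
C3: sp
C4: sp2
C5: sp2
C6: sp
C7: sp
C8: sp3 ✓
C9: sp3 ✓
3 carbons are sp3.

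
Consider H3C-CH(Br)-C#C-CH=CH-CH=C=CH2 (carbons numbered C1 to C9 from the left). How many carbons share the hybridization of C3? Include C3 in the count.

3

C3 is sp (two π bonds).
C1: sp3
C2: sp3
C3: sp ✓
C4: sp ✓
C5: sp2
C6: sp2
C7: sp2
C8: sp ✓
C9: sp2
3 carbons are sp.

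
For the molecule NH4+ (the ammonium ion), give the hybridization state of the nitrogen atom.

sp3

Four σ bonds, no lone pair → sp3, tetrahedral.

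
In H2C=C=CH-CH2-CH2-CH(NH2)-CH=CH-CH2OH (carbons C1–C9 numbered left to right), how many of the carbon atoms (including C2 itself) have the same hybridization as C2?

1

C2 is sp (two π bonds).
C1: sp2
C2: sp ✓
C3: sp2
C4: sp3
C5: sp3
C6: sp3
C7: sp2
C8: sp2
C9: sp3
1 carbon is sp.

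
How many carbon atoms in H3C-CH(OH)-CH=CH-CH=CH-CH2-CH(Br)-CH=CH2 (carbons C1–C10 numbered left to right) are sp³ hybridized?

C1: sp3 ✓
C2: sp3 ✓
C3: sp2
C4: sp2
C5: sp2
C6: sp2
C7: sp3 ✓
C8: sp3 ✓
C9: sp2
C10: sp2
C1, C2, C7, C8 → 4 sp3 carbons.

4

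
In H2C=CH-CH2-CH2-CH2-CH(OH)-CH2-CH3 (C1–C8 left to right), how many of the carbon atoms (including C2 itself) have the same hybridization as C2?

2

C2 is sp2 (one π bond).
C1: sp2 ✓
C2: sp2 ✓
C3: sp3
C4: sp3
C5: sp3
C6: sp3
C7: sp3
C8: sp3
2 carbons are sp2.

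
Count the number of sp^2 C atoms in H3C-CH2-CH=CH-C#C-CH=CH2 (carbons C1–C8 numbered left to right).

4

C1: sp3
C2: sp3
C3: sp2 ✓
C4: sp2 ✓
C5: sp
C6: sp
C7: sp2 ✓
C8: sp2 ✓
C3, C4, C7, C8 → 4 sp2 carbons.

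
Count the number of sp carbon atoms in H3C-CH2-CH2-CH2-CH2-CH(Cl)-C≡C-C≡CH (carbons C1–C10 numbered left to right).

4

C1: sp3
C2: sp3
C3: sp3
C4: sp3
C5: sp3
C6: sp3
C7: sp ✓
C8: sp ✓
C9: sp ✓
C10: sp ✓
C7, C8, C9, C10 → 4 sp carbons.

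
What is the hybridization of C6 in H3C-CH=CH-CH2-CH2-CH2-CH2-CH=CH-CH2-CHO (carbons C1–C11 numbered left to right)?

sp3

C6 is sp3: 4 σ bonds, 4 electron-density regions.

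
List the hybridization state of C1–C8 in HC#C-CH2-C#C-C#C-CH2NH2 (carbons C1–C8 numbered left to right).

C1 sp, C2 sp, C3 sp3, C4 sp, C5 sp, C6 sp, C7 sp, C8 sp3

C1 (2 σ bonds, plus two π bonds) has steric number 2: sp.
C2 (2 σ bonds, plus two π bonds) has steric number 2: sp.
C3 (4 σ bonds) has steric number 4: sp3.
C4 is sp: 2 σ bonds, plus two π bonds, 2 electron-density regions.
C5: 2 σ bonds, plus two π bonds — 2 electron domains, sp.
C6 carries 2 σ bonds, plus two π bonds, giving a steric number of 2, so it is sp.
C7: 2 σ bonds, plus two π bonds; 2 regions of electron density → sp.
C8 has 4 σ bonds: steric number 4 → sp3.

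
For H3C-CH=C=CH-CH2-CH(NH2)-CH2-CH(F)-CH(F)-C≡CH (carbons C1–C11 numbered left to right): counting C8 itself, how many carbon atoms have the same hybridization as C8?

C8 is sp3 (only σ bonds).
C1: sp3 ✓
C2: sp2
C3: sp
C4: sp2
C5: sp3 ✓
C6: sp3 ✓
C7: sp3 ✓
C8: sp3 ✓
C9: sp3 ✓
C10: sp
C11: sp
6 carbons are sp3.

6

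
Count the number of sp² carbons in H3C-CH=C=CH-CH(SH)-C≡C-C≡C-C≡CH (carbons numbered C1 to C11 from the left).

C1: sp3
C2: sp2 ✓
C3: sp
C4: sp2 ✓
C5: sp3
C6: sp
C7: sp
C8: sp
C9: sp
C10: sp
C11: sp
C2, C4 → 2 sp2 carbons.

2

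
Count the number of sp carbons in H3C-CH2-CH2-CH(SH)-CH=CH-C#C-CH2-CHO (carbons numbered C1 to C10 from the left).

2

C1: sp3
C2: sp3
C3: sp3
C4: sp3
C5: sp2
C6: sp2
C7: sp ✓
C8: sp ✓
C9: sp3
C10: sp2
C7, C8 → 2 sp carbons.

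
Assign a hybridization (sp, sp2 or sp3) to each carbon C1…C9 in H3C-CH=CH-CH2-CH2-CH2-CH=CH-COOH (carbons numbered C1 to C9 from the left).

C1 carries 4 σ bonds, giving a steric number of 4, so it is sp3.
C2 carries 3 σ bonds, plus one π bond, giving a steric number of 3, so it is sp2.
C3: 3 σ bonds, plus one π bond — 3 electron domains, sp2.
C4: 4 σ bonds; 4 regions of electron density → sp3.
C5 has 4 σ bonds: steric number 4 → sp3.
C6 — 4 σ bonds. Steric number 4, so sp3.
C7: 3 σ bonds, plus one π bond — 3 electron domains, sp2.
C8 (3 σ bonds, plus one π bond) has steric number 3: sp2.
C9 carries 3 σ bonds, plus one π bond, giving a steric number of 3, so it is sp2.

C1 sp3, C2 sp2, C3 sp2, C4 sp3, C5 sp3, C6 sp3, C7 sp2, C8 sp2, C9 sp2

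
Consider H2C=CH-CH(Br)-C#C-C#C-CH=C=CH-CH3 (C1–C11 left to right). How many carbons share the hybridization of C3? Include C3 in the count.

2

C3 is sp3 (only σ bonds).
C1: sp2
C2: sp2
C3: sp3 ✓
C4: sp
C5: sp
C6: sp
C7: sp
C8: sp2
C9: sp
C10: sp2
C11: sp3 ✓
2 carbons are sp3.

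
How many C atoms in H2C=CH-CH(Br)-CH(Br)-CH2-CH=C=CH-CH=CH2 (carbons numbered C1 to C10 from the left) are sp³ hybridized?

3

C1: sp2
C2: sp2
C3: sp3 ✓
C4: sp3 ✓
C5: sp3 ✓
C6: sp2
C7: sp
C8: sp2
C9: sp2
C10: sp2
C3, C4, C5 → 3 sp3 carbons.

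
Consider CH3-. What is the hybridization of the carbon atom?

sp³

Three σ bonds + one lone pair = steric number 4 → sp3, pyramidal.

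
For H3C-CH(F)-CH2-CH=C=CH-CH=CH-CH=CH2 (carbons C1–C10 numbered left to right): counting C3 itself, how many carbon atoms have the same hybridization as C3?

C3 is sp3 (only σ bonds).
C1: sp3 ✓
C2: sp3 ✓
C3: sp3 ✓
C4: sp2
C5: sp
C6: sp2
C7: sp2
C8: sp2
C9: sp2
C10: sp2
3 carbons are sp3.

3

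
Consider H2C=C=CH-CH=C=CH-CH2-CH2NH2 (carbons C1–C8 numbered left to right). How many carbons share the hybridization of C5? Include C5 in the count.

2

C5 is sp (two π bonds).
C1: sp2
C2: sp ✓
C3: sp2
C4: sp2
C5: sp ✓
C6: sp2
C7: sp3
C8: sp3
2 carbons are sp.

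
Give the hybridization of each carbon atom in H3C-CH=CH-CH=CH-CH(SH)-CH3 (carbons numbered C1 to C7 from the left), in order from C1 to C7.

C1 sp3, C2 sp2, C3 sp2, C4 sp2, C5 sp2, C6 sp3, C7 sp3

C1 — 4 σ bonds. Steric number 4, so sp3.
C2: 3 σ bonds, plus one π bond — 3 electron domains, sp2.
C3 has 3 σ bonds, plus one π bond: steric number 3 → sp2.
C4 is sp2: 3 σ bonds, plus one π bond, 3 electron-density regions.
C5 — 3 σ bonds, plus one π bond. Steric number 3, so sp2.
C6 is sp3: 4 σ bonds, 4 electron-density regions.
C7: 4 σ bonds; 4 regions of electron density → sp3.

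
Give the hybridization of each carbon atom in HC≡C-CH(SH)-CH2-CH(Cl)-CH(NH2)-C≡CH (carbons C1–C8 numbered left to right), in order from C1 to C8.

C1 sp, C2 sp, C3 sp3, C4 sp3, C5 sp3, C6 sp3, C7 sp, C8 sp

C1 is sp: 2 σ bonds, plus two π bonds, 2 electron-density regions.
C2 carries 2 σ bonds, plus two π bonds, giving a steric number of 2, so it is sp.
C3 has 4 σ bonds: steric number 4 → sp3.
C4 carries 4 σ bonds, giving a steric number of 4, so it is sp3.
C5 has 4 σ bonds: steric number 4 → sp3.
C6: 4 σ bonds; 4 regions of electron density → sp3.
C7: 2 σ bonds, plus two π bonds; 2 regions of electron density → sp.
C8 has 2 σ bonds, plus two π bonds: steric number 2 → sp.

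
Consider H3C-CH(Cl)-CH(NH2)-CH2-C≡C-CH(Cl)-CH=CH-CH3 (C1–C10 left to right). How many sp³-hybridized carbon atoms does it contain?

6

C1: sp3 ✓
C2: sp3 ✓
C3: sp3 ✓
C4: sp3 ✓
C5: sp
C6: sp
C7: sp3 ✓
C8: sp2
C9: sp2
C10: sp3 ✓
C1, C2, C3, C4, C7, C10 → 6 sp3 carbons.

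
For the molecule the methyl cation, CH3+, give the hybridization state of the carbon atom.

sp^2

Three σ bonds to H, empty p orbital → sp2, trigonal planar.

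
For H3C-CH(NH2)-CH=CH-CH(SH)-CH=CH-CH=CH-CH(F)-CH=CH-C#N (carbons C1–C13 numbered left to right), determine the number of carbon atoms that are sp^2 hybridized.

C1: sp3
C2: sp3
C3: sp2 ✓
C4: sp2 ✓
C5: sp3
C6: sp2 ✓
C7: sp2 ✓
C8: sp2 ✓
C9: sp2 ✓
C10: sp3
C11: sp2 ✓
C12: sp2 ✓
C13: sp
C3, C4, C6, C7, C8, C9, C11, C12 → 8 sp2 carbons.

8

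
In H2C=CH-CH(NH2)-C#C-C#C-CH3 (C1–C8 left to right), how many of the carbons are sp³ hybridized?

2

C1: sp2
C2: sp2
C3: sp3 ✓
C4: sp
C5: sp
C6: sp
C7: sp
C8: sp3 ✓
C3, C8 → 2 sp3 carbons.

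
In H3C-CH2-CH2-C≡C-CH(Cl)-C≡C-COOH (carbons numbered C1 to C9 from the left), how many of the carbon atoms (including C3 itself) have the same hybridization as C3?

C3 is sp3 (only σ bonds).
C1: sp3 ✓
C2: sp3 ✓
C3: sp3 ✓
C4: sp
C5: sp
C6: sp3 ✓
C7: sp
C8: sp
C9: sp2
4 carbons are sp3.

4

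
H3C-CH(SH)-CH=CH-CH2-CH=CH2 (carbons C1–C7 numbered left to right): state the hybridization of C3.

C3 — 3 σ bonds, plus one π bond. Steric number 3, so sp2.

sp²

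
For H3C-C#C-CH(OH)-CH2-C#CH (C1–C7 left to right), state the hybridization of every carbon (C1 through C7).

C1 sp3, C2 sp, C3 sp, C4 sp3, C5 sp3, C6 sp, C7 sp

C1 is sp3: 4 σ bonds, 4 electron-density regions.
C2: 2 σ bonds, plus two π bonds — 2 electron domains, sp.
C3: 2 σ bonds, plus two π bonds; 2 regions of electron density → sp.
C4 (4 σ bonds) has steric number 4: sp3.
C5: 4 σ bonds; 4 regions of electron density → sp3.
C6: 2 σ bonds, plus two π bonds; 2 regions of electron density → sp.
C7 has 2 σ bonds, plus two π bonds: steric number 2 → sp.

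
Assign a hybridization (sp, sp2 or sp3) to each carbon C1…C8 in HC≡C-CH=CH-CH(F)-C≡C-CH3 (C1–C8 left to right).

C1 is sp: 2 σ bonds, plus two π bonds, 2 electron-density regions.
C2 is sp: 2 σ bonds, plus two π bonds, 2 electron-density regions.
C3 (3 σ bonds, plus one π bond) has steric number 3: sp2.
C4 has 3 σ bonds, plus one π bond: steric number 3 → sp2.
C5: 4 σ bonds; 4 regions of electron density → sp3.
C6: 2 σ bonds, plus two π bonds; 2 regions of electron density → sp.
C7: 2 σ bonds, plus two π bonds — 2 electron domains, sp.
C8: 4 σ bonds; 4 regions of electron density → sp3.

C1 sp, C2 sp, C3 sp2, C4 sp2, C5 sp3, C6 sp, C7 sp, C8 sp3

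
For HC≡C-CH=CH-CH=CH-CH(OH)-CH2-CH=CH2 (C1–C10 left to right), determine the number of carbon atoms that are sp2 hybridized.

6

C1: sp
C2: sp
C3: sp2 ✓
C4: sp2 ✓
C5: sp2 ✓
C6: sp2 ✓
C7: sp3
C8: sp3
C9: sp2 ✓
C10: sp2 ✓
C3, C4, C5, C6, C9, C10 → 6 sp2 carbons.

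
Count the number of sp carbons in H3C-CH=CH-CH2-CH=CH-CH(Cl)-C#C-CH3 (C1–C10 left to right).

2

C1: sp3
C2: sp2
C3: sp2
C4: sp3
C5: sp2
C6: sp2
C7: sp3
C8: sp ✓
C9: sp ✓
C10: sp3
C8, C9 → 2 sp carbons.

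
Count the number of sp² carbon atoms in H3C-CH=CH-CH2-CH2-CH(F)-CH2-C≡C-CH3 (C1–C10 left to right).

2

C1: sp3
C2: sp2 ✓
C3: sp2 ✓
C4: sp3
C5: sp3
C6: sp3
C7: sp3
C8: sp
C9: sp
C10: sp3
C2, C3 → 2 sp2 carbons.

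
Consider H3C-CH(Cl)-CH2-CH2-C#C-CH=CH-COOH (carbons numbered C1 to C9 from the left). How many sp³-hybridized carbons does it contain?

C1: sp3 ✓
C2: sp3 ✓
C3: sp3 ✓
C4: sp3 ✓
C5: sp
C6: sp
C7: sp2
C8: sp2
C9: sp2
C1, C2, C3, C4 → 4 sp3 carbons.

4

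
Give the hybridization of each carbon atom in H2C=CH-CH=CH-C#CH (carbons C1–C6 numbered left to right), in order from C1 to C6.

C1 sp2, C2 sp2, C3 sp2, C4 sp2, C5 sp, C6 sp

C1 has 3 σ bonds, plus one π bond: steric number 3 → sp2.
C2 has 3 σ bonds, plus one π bond: steric number 3 → sp2.
C3 is sp2: 3 σ bonds, plus one π bond, 3 electron-density regions.
C4 — 3 σ bonds, plus one π bond. Steric number 3, so sp2.
C5 has 2 σ bonds, plus two π bonds: steric number 2 → sp.
C6 carries 2 σ bonds, plus two π bonds, giving a steric number of 2, so it is sp.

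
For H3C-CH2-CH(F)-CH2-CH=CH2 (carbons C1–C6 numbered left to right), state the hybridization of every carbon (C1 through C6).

C1 has 4 σ bonds: steric number 4 → sp3.
C2: 4 σ bonds; 4 regions of electron density → sp3.
C3 has 4 σ bonds: steric number 4 → sp3.
C4 has 4 σ bonds: steric number 4 → sp3.
C5 carries 3 σ bonds, plus one π bond, giving a steric number of 3, so it is sp2.
C6 (3 σ bonds, plus one π bond) has steric number 3: sp2.

C1 sp3, C2 sp3, C3 sp3, C4 sp3, C5 sp2, C6 sp2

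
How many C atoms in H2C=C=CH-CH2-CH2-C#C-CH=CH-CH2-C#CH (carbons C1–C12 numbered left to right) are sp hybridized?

5

C1: sp2
C2: sp ✓
C3: sp2
C4: sp3
C5: sp3
C6: sp ✓
C7: sp ✓
C8: sp2
C9: sp2
C10: sp3
C11: sp ✓
C12: sp ✓
C2, C6, C7, C11, C12 → 5 sp carbons.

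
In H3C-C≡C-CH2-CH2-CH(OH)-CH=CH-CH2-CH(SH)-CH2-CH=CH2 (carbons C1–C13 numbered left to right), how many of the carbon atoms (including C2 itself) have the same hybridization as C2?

2

C2 is sp (two π bonds).
C1: sp3
C2: sp ✓
C3: sp ✓
C4: sp3
C5: sp3
C6: sp3
C7: sp2
C8: sp2
C9: sp3
C10: sp3
C11: sp3
C12: sp2
C13: sp2
2 carbons are sp.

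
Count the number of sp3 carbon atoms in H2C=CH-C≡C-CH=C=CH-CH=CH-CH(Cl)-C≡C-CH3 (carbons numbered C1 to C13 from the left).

2

C1: sp2
C2: sp2
C3: sp
C4: sp
C5: sp2
C6: sp
C7: sp2
C8: sp2
C9: sp2
C10: sp3 ✓
C11: sp
C12: sp
C13: sp3 ✓
C10, C13 → 2 sp3 carbons.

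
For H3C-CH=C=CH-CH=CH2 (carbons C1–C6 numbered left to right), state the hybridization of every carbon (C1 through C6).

C1 sp3, C2 sp2, C3 sp, C4 sp2, C5 sp2, C6 sp2

C1 has 4 σ bonds: steric number 4 → sp3.
C2 is sp2: 3 σ bonds, plus one π bond, 3 electron-density regions.
C3 is sp: 2 σ bonds, plus two π bonds, 2 electron-density regions.
C4 has 3 σ bonds, plus one π bond: steric number 3 → sp2.
C5 — 3 σ bonds, plus one π bond. Steric number 3, so sp2.
C6: 3 σ bonds, plus one π bond — 3 electron domains, sp2.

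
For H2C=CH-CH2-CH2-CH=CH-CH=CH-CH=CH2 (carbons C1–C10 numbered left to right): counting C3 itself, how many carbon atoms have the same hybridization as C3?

2

C3 is sp3 (only σ bonds).
C1: sp2
C2: sp2
C3: sp3 ✓
C4: sp3 ✓
C5: sp2
C6: sp2
C7: sp2
C8: sp2
C9: sp2
C10: sp2
2 carbons are sp3.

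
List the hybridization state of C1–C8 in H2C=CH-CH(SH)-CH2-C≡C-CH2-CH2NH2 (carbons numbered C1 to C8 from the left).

C1 (3 σ bonds, plus one π bond) has steric number 3: sp2.
C2: 3 σ bonds, plus one π bond; 3 regions of electron density → sp2.
C3 has 4 σ bonds: steric number 4 → sp3.
C4 — 4 σ bonds. Steric number 4, so sp3.
C5 is sp: 2 σ bonds, plus two π bonds, 2 electron-density regions.
C6 has 2 σ bonds, plus two π bonds: steric number 2 → sp.
C7 (4 σ bonds) has steric number 4: sp3.
C8 — 4 σ bonds. Steric number 4, so sp3.

C1 sp2, C2 sp2, C3 sp3, C4 sp3, C5 sp, C6 sp, C7 sp3, C8 sp3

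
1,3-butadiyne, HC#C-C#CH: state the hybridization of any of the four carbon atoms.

sp

Every carbon is part of a C≡C triple bond: two σ regions → sp.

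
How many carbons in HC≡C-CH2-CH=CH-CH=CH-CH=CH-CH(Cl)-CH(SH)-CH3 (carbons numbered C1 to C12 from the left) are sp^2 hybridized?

C1: sp
C2: sp
C3: sp3
C4: sp2 ✓
C5: sp2 ✓
C6: sp2 ✓
C7: sp2 ✓
C8: sp2 ✓
C9: sp2 ✓
C10: sp3
C11: sp3
C12: sp3
C4, C5, C6, C7, C8, C9 → 6 sp2 carbons.

6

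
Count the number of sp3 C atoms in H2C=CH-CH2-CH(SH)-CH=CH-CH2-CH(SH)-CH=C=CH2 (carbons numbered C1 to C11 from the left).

C1: sp2
C2: sp2
C3: sp3 ✓
C4: sp3 ✓
C5: sp2
C6: sp2
C7: sp3 ✓
C8: sp3 ✓
C9: sp2
C10: sp
C11: sp2
C3, C4, C7, C8 → 4 sp3 carbons.

4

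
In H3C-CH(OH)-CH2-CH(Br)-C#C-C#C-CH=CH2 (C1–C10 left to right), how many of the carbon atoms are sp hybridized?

C1: sp3
C2: sp3
C3: sp3
C4: sp3
C5: sp ✓
C6: sp ✓
C7: sp ✓
C8: sp ✓
C9: sp2
C10: sp2
C5, C6, C7, C8 → 4 sp carbons.

4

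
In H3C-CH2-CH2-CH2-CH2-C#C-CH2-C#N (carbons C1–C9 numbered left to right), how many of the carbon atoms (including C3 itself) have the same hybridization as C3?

6

C3 is sp3 (only σ bonds).
C1: sp3 ✓
C2: sp3 ✓
C3: sp3 ✓
C4: sp3 ✓
C5: sp3 ✓
C6: sp
C7: sp
C8: sp3 ✓
C9: sp
6 carbons are sp3.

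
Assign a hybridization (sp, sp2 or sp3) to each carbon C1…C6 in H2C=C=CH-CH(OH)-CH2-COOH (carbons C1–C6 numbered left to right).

C1 sp2, C2 sp, C3 sp2, C4 sp3, C5 sp3, C6 sp2

C1 has 3 σ bonds, plus one π bond: steric number 3 → sp2.
C2: 2 σ bonds, plus two π bonds — 2 electron domains, sp.
C3: 3 σ bonds, plus one π bond — 3 electron domains, sp2.
C4 is sp3: 4 σ bonds, 4 electron-density regions.
C5 has 4 σ bonds: steric number 4 → sp3.
C6 (3 σ bonds, plus one π bond) has steric number 3: sp2.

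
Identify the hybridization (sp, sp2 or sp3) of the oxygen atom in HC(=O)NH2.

sp^2

The oxygen atom is sp2: 1 σ bond and 2 lone pairs, plus one π bond, 3 electron-density regions.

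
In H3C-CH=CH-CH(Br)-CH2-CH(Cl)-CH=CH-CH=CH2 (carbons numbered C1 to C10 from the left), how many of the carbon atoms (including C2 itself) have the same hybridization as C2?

6

C2 is sp2 (one π bond).
C1: sp3
C2: sp2 ✓
C3: sp2 ✓
C4: sp3
C5: sp3
C6: sp3
C7: sp2 ✓
C8: sp2 ✓
C9: sp2 ✓
C10: sp2 ✓
6 carbons are sp2.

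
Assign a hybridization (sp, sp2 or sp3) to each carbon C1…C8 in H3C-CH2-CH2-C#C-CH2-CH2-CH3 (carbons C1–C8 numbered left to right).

C1 sp3, C2 sp3, C3 sp3, C4 sp, C5 sp, C6 sp3, C7 sp3, C8 sp3

C1 is sp3: 4 σ bonds, 4 electron-density regions.
C2 — 4 σ bonds. Steric number 4, so sp3.
C3 has 4 σ bonds: steric number 4 → sp3.
C4 carries 2 σ bonds, plus two π bonds, giving a steric number of 2, so it is sp.
C5 is sp: 2 σ bonds, plus two π bonds, 2 electron-density regions.
C6 (4 σ bonds) has steric number 4: sp3.
C7: 4 σ bonds; 4 regions of electron density → sp3.
C8 — 4 σ bonds. Steric number 4, so sp3.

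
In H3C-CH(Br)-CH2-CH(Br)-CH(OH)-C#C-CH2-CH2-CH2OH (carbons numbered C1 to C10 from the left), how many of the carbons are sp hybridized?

2

C1: sp3
C2: sp3
C3: sp3
C4: sp3
C5: sp3
C6: sp ✓
C7: sp ✓
C8: sp3
C9: sp3
C10: sp3
C6, C7 → 2 sp carbons.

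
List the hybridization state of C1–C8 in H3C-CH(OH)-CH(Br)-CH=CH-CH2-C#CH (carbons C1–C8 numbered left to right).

C1 sp3, C2 sp3, C3 sp3, C4 sp2, C5 sp2, C6 sp3, C7 sp, C8 sp

C1 — 4 σ bonds. Steric number 4, so sp3.
C2 has 4 σ bonds: steric number 4 → sp3.
C3 has 4 σ bonds: steric number 4 → sp3.
C4: 3 σ bonds, plus one π bond — 3 electron domains, sp2.
C5 — 3 σ bonds, plus one π bond. Steric number 3, so sp2.
C6 is sp3: 4 σ bonds, 4 electron-density regions.
C7: 2 σ bonds, plus two π bonds — 2 electron domains, sp.
C8 — 2 σ bonds, plus two π bonds. Steric number 2, so sp.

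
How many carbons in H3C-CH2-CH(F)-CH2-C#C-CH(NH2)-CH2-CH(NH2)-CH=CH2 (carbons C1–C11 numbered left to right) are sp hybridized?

C1: sp3
C2: sp3
C3: sp3
C4: sp3
C5: sp ✓
C6: sp ✓
C7: sp3
C8: sp3
C9: sp3
C10: sp2
C11: sp2
C5, C6 → 2 sp carbons.

2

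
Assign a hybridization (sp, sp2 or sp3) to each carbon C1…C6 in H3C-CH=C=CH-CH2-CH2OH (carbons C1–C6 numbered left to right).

C1: 4 σ bonds; 4 regions of electron density → sp3.
C2 has 3 σ bonds, plus one π bond: steric number 3 → sp2.
C3 carries 2 σ bonds, plus two π bonds, giving a steric number of 2, so it is sp.
C4: 3 σ bonds, plus one π bond; 3 regions of electron density → sp2.
C5: 4 σ bonds; 4 regions of electron density → sp3.
C6: 4 σ bonds — 4 electron domains, sp3.

C1 sp3, C2 sp2, C3 sp, C4 sp2, C5 sp3, C6 sp3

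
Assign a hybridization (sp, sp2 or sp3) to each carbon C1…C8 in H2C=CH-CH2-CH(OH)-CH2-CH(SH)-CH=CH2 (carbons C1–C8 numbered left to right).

C1 is sp2: 3 σ bonds, plus one π bond, 3 electron-density regions.
C2: 3 σ bonds, plus one π bond — 3 electron domains, sp2.
C3 — 4 σ bonds. Steric number 4, so sp3.
C4 is sp3: 4 σ bonds, 4 electron-density regions.
C5 carries 4 σ bonds, giving a steric number of 4, so it is sp3.
C6: 4 σ bonds — 4 electron domains, sp3.
C7 carries 3 σ bonds, plus one π bond, giving a steric number of 3, so it is sp2.
C8 (3 σ bonds, plus one π bond) has steric number 3: sp2.

C1 sp2, C2 sp2, C3 sp3, C4 sp3, C5 sp3, C6 sp3, C7 sp2, C8 sp2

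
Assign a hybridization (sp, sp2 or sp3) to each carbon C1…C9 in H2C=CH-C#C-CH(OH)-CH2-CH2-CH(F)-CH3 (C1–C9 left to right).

C1 sp2, C2 sp2, C3 sp, C4 sp, C5 sp3, C6 sp3, C7 sp3, C8 sp3, C9 sp3

C1 has 3 σ bonds, plus one π bond: steric number 3 → sp2.
C2 — 3 σ bonds, plus one π bond. Steric number 3, so sp2.
C3: 2 σ bonds, plus two π bonds; 2 regions of electron density → sp.
C4 — 2 σ bonds, plus two π bonds. Steric number 2, so sp.
C5 (4 σ bonds) has steric number 4: sp3.
C6 — 4 σ bonds. Steric number 4, so sp3.
C7: 4 σ bonds — 4 electron domains, sp3.
C8 (4 σ bonds) has steric number 4: sp3.
C9 has 4 σ bonds: steric number 4 → sp3.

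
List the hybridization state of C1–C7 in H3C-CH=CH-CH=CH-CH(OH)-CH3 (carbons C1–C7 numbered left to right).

C1: 4 σ bonds — 4 electron domains, sp3.
C2: 3 σ bonds, plus one π bond — 3 electron domains, sp2.
C3 carries 3 σ bonds, plus one π bond, giving a steric number of 3, so it is sp2.
C4 carries 3 σ bonds, plus one π bond, giving a steric number of 3, so it is sp2.
C5 is sp2: 3 σ bonds, plus one π bond, 3 electron-density regions.
C6 has 4 σ bonds: steric number 4 → sp3.
C7: 4 σ bonds; 4 regions of electron density → sp3.

C1 sp3, C2 sp2, C3 sp2, C4 sp2, C5 sp2, C6 sp3, C7 sp3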